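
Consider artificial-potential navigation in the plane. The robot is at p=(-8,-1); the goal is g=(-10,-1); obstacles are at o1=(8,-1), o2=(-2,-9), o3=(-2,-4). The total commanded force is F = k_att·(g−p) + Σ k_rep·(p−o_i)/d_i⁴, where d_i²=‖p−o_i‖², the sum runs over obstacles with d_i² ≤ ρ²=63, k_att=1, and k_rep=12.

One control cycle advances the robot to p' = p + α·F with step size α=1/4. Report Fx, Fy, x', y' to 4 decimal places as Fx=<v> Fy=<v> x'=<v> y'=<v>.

F_att = 1·(g−p) = 1·(-2,0) = (-2.0000,0.0000)
o1: d²=256 > ρ²=63 → inactive
o2: d²=100 > ρ²=63 → inactive
o3: d²=45 ≤ ρ²=63; F_rep = 12·(-6,3)/45² = (-0.0356,0.0178)
F = F_att + ΣF_rep = (-2.0356,0.0178)
p' = p + 1/4·F = (-8.5089,-0.9956)

Fx=-2.0356 Fy=0.0178 x'=-8.5089 y'=-0.9956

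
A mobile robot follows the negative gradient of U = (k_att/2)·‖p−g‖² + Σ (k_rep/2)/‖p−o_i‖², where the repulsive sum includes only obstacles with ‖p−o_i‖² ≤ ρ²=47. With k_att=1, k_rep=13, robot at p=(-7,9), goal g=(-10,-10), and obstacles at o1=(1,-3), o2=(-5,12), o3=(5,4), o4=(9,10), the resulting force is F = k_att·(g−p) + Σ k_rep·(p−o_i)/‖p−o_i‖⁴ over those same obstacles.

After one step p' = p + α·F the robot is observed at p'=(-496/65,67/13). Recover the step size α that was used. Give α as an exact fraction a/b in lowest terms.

α = 1/5

F_att = 1·(g−p) = 1·(-3,-19) = (-3.0000,-19.0000)
o1: d²=208 > ρ²=47 → inactive
o2: d²=13 ≤ ρ²=47; F_rep = 13·(-2,-3)/13² = (-0.1538,-0.2308)
o3: d²=169 > ρ²=47 → inactive
o4: d²=257 > ρ²=47 → inactive
F = F_att + ΣF_rep = (-3.1538,-19.2308)
Δp = p'−p = (-0.6308,-3.8462); α = Δx/Fx = (-41/65) / (-41/13) = 1/5
check: Δy/Fy = (-50/13) / (-250/13) = 1/5 ✓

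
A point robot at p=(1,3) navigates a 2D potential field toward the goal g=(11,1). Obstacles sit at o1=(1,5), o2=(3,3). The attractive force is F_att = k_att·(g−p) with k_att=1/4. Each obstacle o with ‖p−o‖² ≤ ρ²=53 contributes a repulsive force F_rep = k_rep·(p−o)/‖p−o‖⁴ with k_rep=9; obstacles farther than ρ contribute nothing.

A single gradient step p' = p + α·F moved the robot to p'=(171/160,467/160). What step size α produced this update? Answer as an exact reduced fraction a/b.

α = 1/20

F_att = 1/4·(g−p) = 1/4·(10,-2) = (2.5000,-0.5000)
o1: d²=4 ≤ ρ²=53; F_rep = 9·(0,-2)/4² = (0.0000,-1.1250)
o2: d²=4 ≤ ρ²=53; F_rep = 9·(-2,0)/4² = (-1.1250,0.0000)
F = F_att + ΣF_rep = (1.3750,-1.6250)
Δp = p'−p = (0.0688,-0.0813); α = Δx/Fx = (11/160) / (11/8) = 1/20
check: Δy/Fy = (-13/160) / (-13/8) = 1/20 ✓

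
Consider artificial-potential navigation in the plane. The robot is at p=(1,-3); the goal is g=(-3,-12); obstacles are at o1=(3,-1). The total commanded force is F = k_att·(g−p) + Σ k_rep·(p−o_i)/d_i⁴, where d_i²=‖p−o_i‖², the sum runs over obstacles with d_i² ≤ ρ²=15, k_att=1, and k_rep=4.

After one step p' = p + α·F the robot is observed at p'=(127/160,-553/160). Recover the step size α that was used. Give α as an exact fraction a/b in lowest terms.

α = 1/20

F_att = 1·(g−p) = 1·(-4,-9) = (-4.0000,-9.0000)
o1: d²=8 ≤ ρ²=15; F_rep = 4·(-2,-2)/8² = (-0.1250,-0.1250)
F = F_att + ΣF_rep = (-4.1250,-9.1250)
Δp = p'−p = (-0.2062,-0.4562); α = Δx/Fx = (-33/160) / (-33/8) = 1/20
check: Δy/Fy = (-73/160) / (-73/8) = 1/20 ✓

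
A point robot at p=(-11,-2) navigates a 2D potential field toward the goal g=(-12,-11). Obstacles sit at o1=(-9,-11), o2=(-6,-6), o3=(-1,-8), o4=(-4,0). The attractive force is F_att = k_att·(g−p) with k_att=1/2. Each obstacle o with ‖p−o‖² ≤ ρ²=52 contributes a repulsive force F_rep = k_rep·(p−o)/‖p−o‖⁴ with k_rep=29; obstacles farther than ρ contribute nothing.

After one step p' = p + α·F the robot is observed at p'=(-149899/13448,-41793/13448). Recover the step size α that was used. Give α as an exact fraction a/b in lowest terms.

F_att = 1/2·(g−p) = 1/2·(-1,-9) = (-0.5000,-4.5000)
o1: d²=85 > ρ²=52 → inactive
o2: d²=41 ≤ ρ²=52; F_rep = 29·(-5,4)/41² = (-0.0863,0.0690)
o3: d²=136 > ρ²=52 → inactive
o4: d²=53 > ρ²=52 → inactive
F = F_att + ΣF_rep = (-0.5863,-4.4310)
Δp = p'−p = (-0.1466,-1.1077); α = Δx/Fx = (-1971/13448) / (-1971/3362) = 1/4
check: Δy/Fy = (-14897/13448) / (-14897/3362) = 1/4 ✓

α = 1/4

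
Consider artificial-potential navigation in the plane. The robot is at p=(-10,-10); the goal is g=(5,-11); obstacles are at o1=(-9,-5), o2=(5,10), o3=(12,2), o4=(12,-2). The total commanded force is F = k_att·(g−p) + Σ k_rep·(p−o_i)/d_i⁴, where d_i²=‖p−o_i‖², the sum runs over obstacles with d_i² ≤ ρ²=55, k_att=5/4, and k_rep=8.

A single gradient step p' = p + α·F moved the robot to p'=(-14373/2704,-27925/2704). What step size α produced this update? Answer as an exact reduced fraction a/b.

F_att = 5/4·(g−p) = 5/4·(15,-1) = (18.7500,-1.2500)
o1: d²=26 ≤ ρ²=55; F_rep = 8·(-1,-5)/26² = (-0.0118,-0.0592)
o2: d²=625 > ρ²=55 → inactive
o3: d²=628 > ρ²=55 → inactive
o4: d²=548 > ρ²=55 → inactive
F = F_att + ΣF_rep = (18.7382,-1.3092)
Δp = p'−p = (4.6845,-0.3273); α = Δx/Fx = (12667/2704) / (12667/676) = 1/4
check: Δy/Fy = (-885/2704) / (-885/676) = 1/4 ✓

α = 1/4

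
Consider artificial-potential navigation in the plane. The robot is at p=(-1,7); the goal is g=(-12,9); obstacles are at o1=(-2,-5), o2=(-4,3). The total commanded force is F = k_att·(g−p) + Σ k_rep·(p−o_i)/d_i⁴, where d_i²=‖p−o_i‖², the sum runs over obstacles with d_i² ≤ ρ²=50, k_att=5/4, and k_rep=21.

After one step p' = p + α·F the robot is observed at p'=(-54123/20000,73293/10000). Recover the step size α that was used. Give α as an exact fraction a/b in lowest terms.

α = 1/8

F_att = 5/4·(g−p) = 5/4·(-11,2) = (-13.7500,2.5000)
o1: d²=145 > ρ²=50 → inactive
o2: d²=25 ≤ ρ²=50; F_rep = 21·(3,4)/25² = (0.1008,0.1344)
F = F_att + ΣF_rep = (-13.6492,2.6344)
Δp = p'−p = (-1.7062,0.3293); α = Δx/Fx = (-34123/20000) / (-34123/2500) = 1/8
check: Δy/Fy = (3293/10000) / (3293/1250) = 1/8 ✓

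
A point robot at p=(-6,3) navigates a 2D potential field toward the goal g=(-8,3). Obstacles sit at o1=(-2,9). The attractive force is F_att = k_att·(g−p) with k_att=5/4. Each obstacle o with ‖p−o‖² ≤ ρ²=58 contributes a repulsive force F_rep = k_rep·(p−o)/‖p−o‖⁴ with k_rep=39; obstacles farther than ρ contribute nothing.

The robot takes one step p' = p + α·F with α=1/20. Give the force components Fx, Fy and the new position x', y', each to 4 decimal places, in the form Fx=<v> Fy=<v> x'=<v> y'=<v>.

Fx=-2.5577 Fy=-0.0865 x'=-6.1279 y'=2.9957

F_att = 5/4·(g−p) = 5/4·(-2,0) = (-2.5000,0.0000)
o1: d²=52 ≤ ρ²=58; F_rep = 39·(-4,-6)/52² = (-0.0577,-0.0865)
F = F_att + ΣF_rep = (-2.5577,-0.0865)
p' = p + 1/20·F = (-6.1279,2.9957)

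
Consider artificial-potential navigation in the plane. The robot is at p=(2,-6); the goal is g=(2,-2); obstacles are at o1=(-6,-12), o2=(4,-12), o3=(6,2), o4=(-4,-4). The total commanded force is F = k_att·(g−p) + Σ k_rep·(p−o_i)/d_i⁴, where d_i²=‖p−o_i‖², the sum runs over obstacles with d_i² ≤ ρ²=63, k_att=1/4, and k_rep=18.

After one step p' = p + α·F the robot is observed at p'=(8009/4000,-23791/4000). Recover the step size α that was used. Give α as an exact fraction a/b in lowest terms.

F_att = 1/4·(g−p) = 1/4·(0,4) = (0.0000,1.0000)
o1: d²=100 > ρ²=63 → inactive
o2: d²=40 ≤ ρ²=63; F_rep = 18·(-2,6)/40² = (-0.0225,0.0675)
o3: d²=80 > ρ²=63 → inactive
o4: d²=40 ≤ ρ²=63; F_rep = 18·(6,-2)/40² = (0.0675,-0.0225)
F = F_att + ΣF_rep = (0.0450,1.0450)
Δp = p'−p = (0.0022,0.0522); α = Δx/Fx = (9/4000) / (9/200) = 1/20
check: Δy/Fy = (209/4000) / (209/200) = 1/20 ✓

α = 1/20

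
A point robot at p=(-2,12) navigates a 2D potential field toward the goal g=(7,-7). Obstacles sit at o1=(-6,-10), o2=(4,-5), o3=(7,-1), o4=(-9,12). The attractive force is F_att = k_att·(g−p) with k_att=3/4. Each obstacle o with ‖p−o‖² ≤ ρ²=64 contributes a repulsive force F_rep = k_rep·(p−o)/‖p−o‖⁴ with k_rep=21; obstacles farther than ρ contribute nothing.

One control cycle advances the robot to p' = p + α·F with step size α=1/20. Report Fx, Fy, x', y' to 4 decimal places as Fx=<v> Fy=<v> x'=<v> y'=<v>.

Fx=6.8112 Fy=-14.2500 x'=-1.6594 y'=11.2875

F_att = 3/4·(g−p) = 3/4·(9,-19) = (6.7500,-14.2500)
o1: d²=500 > ρ²=64 → inactive
o2: d²=325 > ρ²=64 → inactive
o3: d²=250 > ρ²=64 → inactive
o4: d²=49 ≤ ρ²=64; F_rep = 21·(7,0)/49² = (0.0612,0.0000)
F = F_att + ΣF_rep = (6.8112,-14.2500)
p' = p + 1/20·F = (-1.6594,11.2875)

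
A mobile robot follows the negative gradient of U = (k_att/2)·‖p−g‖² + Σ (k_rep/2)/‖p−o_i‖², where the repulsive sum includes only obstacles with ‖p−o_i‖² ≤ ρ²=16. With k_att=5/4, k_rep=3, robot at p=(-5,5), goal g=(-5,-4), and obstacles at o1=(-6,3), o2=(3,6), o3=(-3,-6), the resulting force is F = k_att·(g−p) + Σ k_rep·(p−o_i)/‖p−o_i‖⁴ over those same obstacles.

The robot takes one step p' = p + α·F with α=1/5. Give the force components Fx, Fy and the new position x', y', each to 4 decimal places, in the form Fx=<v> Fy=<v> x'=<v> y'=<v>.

F_att = 5/4·(g−p) = 5/4·(0,-9) = (0.0000,-11.2500)
o1: d²=5 ≤ ρ²=16; F_rep = 3·(1,2)/5² = (0.1200,0.2400)
o2: d²=65 > ρ²=16 → inactive
o3: d²=125 > ρ²=16 → inactive
F = F_att + ΣF_rep = (0.1200,-11.0100)
p' = p + 1/5·F = (-4.9760,2.7980)

Fx=0.1200 Fy=-11.0100 x'=-4.9760 y'=2.7980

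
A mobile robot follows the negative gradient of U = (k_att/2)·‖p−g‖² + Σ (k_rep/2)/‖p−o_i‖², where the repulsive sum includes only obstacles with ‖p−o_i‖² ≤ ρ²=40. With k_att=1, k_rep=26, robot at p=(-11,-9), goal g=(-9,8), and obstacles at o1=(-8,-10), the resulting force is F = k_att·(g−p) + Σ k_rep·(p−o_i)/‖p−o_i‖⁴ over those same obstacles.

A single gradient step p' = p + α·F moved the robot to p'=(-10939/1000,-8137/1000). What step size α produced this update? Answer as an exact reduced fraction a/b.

F_att = 1·(g−p) = 1·(2,17) = (2.0000,17.0000)
o1: d²=10 ≤ ρ²=40; F_rep = 26·(-3,1)/10² = (-0.7800,0.2600)
F = F_att + ΣF_rep = (1.2200,17.2600)
Δp = p'−p = (0.0610,0.8630); α = Δx/Fx = (61/1000) / (61/50) = 1/20
check: Δy/Fy = (863/1000) / (863/50) = 1/20 ✓

α = 1/20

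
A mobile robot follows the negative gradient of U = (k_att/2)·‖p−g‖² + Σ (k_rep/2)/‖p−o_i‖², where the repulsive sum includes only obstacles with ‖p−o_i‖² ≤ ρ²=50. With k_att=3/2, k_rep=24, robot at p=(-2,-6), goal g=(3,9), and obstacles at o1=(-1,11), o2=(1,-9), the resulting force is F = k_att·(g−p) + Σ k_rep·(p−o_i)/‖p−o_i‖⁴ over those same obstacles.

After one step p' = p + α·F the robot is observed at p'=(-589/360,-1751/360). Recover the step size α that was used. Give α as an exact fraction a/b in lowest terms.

F_att = 3/2·(g−p) = 3/2·(5,15) = (7.5000,22.5000)
o1: d²=290 > ρ²=50 → inactive
o2: d²=18 ≤ ρ²=50; F_rep = 24·(-3,3)/18² = (-0.2222,0.2222)
F = F_att + ΣF_rep = (7.2778,22.7222)
Δp = p'−p = (0.3639,1.1361); α = Δx/Fx = (131/360) / (131/18) = 1/20
check: Δy/Fy = (409/360) / (409/18) = 1/20 ✓

α = 1/20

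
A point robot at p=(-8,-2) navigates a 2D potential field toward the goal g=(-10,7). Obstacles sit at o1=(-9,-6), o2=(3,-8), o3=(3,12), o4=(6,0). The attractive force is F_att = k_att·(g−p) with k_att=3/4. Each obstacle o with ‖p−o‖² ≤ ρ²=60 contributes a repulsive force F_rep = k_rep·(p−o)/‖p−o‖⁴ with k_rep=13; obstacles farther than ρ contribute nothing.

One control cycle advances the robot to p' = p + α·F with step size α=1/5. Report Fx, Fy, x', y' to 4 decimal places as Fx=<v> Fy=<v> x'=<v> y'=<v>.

F_att = 3/4·(g−p) = 3/4·(-2,9) = (-1.5000,6.7500)
o1: d²=17 ≤ ρ²=60; F_rep = 13·(1,4)/17² = (0.0450,0.1799)
o2: d²=157 > ρ²=60 → inactive
o3: d²=317 > ρ²=60 → inactive
o4: d²=200 > ρ²=60 → inactive
F = F_att + ΣF_rep = (-1.4550,6.9299)
p' = p + 1/5·F = (-8.2910,-0.6140)

Fx=-1.4550 Fy=6.9299 x'=-8.2910 y'=-0.6140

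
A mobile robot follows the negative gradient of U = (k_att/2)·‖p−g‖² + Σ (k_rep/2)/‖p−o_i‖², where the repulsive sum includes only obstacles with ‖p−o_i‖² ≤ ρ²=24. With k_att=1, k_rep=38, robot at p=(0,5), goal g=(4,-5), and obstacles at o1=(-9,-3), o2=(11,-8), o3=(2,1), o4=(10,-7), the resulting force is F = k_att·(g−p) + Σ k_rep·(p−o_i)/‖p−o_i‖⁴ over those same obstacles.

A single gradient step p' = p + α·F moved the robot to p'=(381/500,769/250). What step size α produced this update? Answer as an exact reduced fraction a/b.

F_att = 1·(g−p) = 1·(4,-10) = (4.0000,-10.0000)
o1: d²=145 > ρ²=24 → inactive
o2: d²=290 > ρ²=24 → inactive
o3: d²=20 ≤ ρ²=24; F_rep = 38·(-2,4)/20² = (-0.1900,0.3800)
o4: d²=244 > ρ²=24 → inactive
F = F_att + ΣF_rep = (3.8100,-9.6200)
Δp = p'−p = (0.7620,-1.9240); α = Δx/Fx = (381/500) / (381/100) = 1/5
check: Δy/Fy = (-481/250) / (-481/50) = 1/5 ✓

α = 1/5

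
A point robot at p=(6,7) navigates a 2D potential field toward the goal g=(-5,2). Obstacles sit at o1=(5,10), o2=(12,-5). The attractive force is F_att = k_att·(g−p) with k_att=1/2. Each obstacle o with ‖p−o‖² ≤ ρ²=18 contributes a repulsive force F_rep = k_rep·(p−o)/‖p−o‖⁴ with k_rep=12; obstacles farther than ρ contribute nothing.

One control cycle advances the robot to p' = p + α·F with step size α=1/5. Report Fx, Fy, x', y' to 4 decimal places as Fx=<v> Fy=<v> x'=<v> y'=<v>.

F_att = 1/2·(g−p) = 1/2·(-11,-5) = (-5.5000,-2.5000)
o1: d²=10 ≤ ρ²=18; F_rep = 12·(1,-3)/10² = (0.1200,-0.3600)
o2: d²=180 > ρ²=18 → inactive
F = F_att + ΣF_rep = (-5.3800,-2.8600)
p' = p + 1/5·F = (4.9240,6.4280)

Fx=-5.3800 Fy=-2.8600 x'=4.9240 y'=6.4280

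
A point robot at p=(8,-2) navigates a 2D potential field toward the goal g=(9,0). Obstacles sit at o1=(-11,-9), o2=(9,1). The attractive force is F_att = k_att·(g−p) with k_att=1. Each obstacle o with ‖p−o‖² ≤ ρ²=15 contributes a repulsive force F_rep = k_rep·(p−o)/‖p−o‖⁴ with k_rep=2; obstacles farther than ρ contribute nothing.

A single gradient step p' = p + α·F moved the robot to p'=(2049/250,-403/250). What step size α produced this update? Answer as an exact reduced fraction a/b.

F_att = 1·(g−p) = 1·(1,2) = (1.0000,2.0000)
o1: d²=410 > ρ²=15 → inactive
o2: d²=10 ≤ ρ²=15; F_rep = 2·(-1,-3)/10² = (-0.0200,-0.0600)
F = F_att + ΣF_rep = (0.9800,1.9400)
Δp = p'−p = (0.1960,0.3880); α = Δx/Fx = (49/250) / (49/50) = 1/5
check: Δy/Fy = (97/250) / (97/50) = 1/5 ✓

α = 1/5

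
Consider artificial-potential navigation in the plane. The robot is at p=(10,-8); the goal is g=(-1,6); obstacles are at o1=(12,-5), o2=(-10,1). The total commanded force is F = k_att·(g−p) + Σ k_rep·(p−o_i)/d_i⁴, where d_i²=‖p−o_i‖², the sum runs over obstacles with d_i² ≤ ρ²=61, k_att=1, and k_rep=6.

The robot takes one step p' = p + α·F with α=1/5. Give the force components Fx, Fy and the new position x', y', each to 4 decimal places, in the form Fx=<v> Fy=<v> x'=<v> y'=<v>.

F_att = 1·(g−p) = 1·(-11,14) = (-11.0000,14.0000)
o1: d²=13 ≤ ρ²=61; F_rep = 6·(-2,-3)/13² = (-0.0710,-0.1065)
o2: d²=481 > ρ²=61 → inactive
F = F_att + ΣF_rep = (-11.0710,13.8935)
p' = p + 1/5·F = (7.7858,-5.2213)

Fx=-11.0710 Fy=13.8935 x'=7.7858 y'=-5.2213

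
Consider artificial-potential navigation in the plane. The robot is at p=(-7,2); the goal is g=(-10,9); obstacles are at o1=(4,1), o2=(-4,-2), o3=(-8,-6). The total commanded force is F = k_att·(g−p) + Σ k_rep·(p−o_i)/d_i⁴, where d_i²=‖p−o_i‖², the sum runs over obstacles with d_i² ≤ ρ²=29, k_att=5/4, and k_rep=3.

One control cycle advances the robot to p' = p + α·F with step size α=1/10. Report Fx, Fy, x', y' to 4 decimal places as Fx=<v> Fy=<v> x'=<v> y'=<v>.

F_att = 5/4·(g−p) = 5/4·(-3,7) = (-3.7500,8.7500)
o1: d²=122 > ρ²=29 → inactive
o2: d²=25 ≤ ρ²=29; F_rep = 3·(-3,4)/25² = (-0.0144,0.0192)
o3: d²=65 > ρ²=29 → inactive
F = F_att + ΣF_rep = (-3.7644,8.7692)
p' = p + 1/10·F = (-7.3764,2.8769)

Fx=-3.7644 Fy=8.7692 x'=-7.3764 y'=2.8769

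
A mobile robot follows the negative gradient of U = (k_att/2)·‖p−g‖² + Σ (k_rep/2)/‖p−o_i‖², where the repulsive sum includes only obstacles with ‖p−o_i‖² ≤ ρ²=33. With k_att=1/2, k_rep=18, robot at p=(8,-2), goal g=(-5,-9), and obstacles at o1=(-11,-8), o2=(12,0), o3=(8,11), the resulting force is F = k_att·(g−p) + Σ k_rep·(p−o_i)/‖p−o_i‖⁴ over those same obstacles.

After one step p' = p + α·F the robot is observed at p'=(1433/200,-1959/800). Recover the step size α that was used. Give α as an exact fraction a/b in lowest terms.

α = 1/8

F_att = 1/2·(g−p) = 1/2·(-13,-7) = (-6.5000,-3.5000)
o1: d²=397 > ρ²=33 → inactive
o2: d²=20 ≤ ρ²=33; F_rep = 18·(-4,-2)/20² = (-0.1800,-0.0900)
o3: d²=169 > ρ²=33 → inactive
F = F_att + ΣF_rep = (-6.6800,-3.5900)
Δp = p'−p = (-0.8350,-0.4487); α = Δx/Fx = (-167/200) / (-167/25) = 1/8
check: Δy/Fy = (-359/800) / (-359/100) = 1/8 ✓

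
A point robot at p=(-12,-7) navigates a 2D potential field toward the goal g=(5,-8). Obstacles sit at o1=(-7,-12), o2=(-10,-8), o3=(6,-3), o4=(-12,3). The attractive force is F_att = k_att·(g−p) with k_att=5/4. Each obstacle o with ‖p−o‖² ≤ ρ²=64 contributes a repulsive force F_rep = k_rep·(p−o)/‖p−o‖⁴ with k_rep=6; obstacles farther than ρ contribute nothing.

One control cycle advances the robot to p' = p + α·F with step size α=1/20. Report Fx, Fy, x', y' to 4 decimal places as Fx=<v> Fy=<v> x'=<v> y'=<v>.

Fx=20.7580 Fy=-0.9980 x'=-10.9621 y'=-7.0499

F_att = 5/4·(g−p) = 5/4·(17,-1) = (21.2500,-1.2500)
o1: d²=50 ≤ ρ²=64; F_rep = 6·(-5,5)/50² = (-0.0120,0.0120)
o2: d²=5 ≤ ρ²=64; F_rep = 6·(-2,1)/5² = (-0.4800,0.2400)
o3: d²=340 > ρ²=64 → inactive
o4: d²=100 > ρ²=64 → inactive
F = F_att + ΣF_rep = (20.7580,-0.9980)
p' = p + 1/20·F = (-10.9621,-7.0499)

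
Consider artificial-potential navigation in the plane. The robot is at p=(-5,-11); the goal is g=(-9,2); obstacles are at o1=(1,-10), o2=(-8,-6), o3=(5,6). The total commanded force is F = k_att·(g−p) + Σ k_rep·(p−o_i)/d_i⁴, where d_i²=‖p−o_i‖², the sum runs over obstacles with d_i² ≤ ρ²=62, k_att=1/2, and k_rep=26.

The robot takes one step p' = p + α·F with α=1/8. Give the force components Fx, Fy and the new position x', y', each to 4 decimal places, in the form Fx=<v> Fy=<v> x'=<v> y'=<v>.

Fx=-2.0465 Fy=6.3686 x'=-5.2558 y'=-10.2039

F_att = 1/2·(g−p) = 1/2·(-4,13) = (-2.0000,6.5000)
o1: d²=37 ≤ ρ²=62; F_rep = 26·(-6,-1)/37² = (-0.1140,-0.0190)
o2: d²=34 ≤ ρ²=62; F_rep = 26·(3,-5)/34² = (0.0675,-0.1125)
o3: d²=389 > ρ²=62 → inactive
F = F_att + ΣF_rep = (-2.0465,6.3686)
p' = p + 1/8·F = (-5.2558,-10.2039)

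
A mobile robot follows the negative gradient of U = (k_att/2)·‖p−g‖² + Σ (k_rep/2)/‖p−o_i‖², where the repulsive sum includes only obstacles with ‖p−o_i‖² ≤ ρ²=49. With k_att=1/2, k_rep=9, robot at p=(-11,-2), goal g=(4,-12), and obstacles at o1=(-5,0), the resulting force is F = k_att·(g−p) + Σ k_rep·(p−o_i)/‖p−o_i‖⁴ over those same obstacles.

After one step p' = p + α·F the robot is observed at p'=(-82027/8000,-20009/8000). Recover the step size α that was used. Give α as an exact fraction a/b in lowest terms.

F_att = 1/2·(g−p) = 1/2·(15,-10) = (7.5000,-5.0000)
o1: d²=40 ≤ ρ²=49; F_rep = 9·(-6,-2)/40² = (-0.0338,-0.0112)
F = F_att + ΣF_rep = (7.4662,-5.0113)
Δp = p'−p = (0.7466,-0.5011); α = Δx/Fx = (5973/8000) / (5973/800) = 1/10
check: Δy/Fy = (-4009/8000) / (-4009/800) = 1/10 ✓

α = 1/10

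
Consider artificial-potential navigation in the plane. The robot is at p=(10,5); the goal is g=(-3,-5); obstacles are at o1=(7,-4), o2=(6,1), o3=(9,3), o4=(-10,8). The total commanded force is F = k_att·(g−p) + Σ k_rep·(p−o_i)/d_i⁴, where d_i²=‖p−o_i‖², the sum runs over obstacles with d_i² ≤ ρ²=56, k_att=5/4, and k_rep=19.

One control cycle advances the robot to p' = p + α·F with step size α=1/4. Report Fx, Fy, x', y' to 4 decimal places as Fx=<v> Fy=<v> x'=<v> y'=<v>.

F_att = 5/4·(g−p) = 5/4·(-13,-10) = (-16.2500,-12.5000)
o1: d²=90 > ρ²=56 → inactive
o2: d²=32 ≤ ρ²=56; F_rep = 19·(4,4)/32² = (0.0742,0.0742)
o3: d²=5 ≤ ρ²=56; F_rep = 19·(1,2)/5² = (0.7600,1.5200)
o4: d²=409 > ρ²=56 → inactive
F = F_att + ΣF_rep = (-15.4158,-10.9058)
p' = p + 1/4·F = (6.1461,2.2736)

Fx=-15.4158 Fy=-10.9058 x'=6.1461 y'=2.2736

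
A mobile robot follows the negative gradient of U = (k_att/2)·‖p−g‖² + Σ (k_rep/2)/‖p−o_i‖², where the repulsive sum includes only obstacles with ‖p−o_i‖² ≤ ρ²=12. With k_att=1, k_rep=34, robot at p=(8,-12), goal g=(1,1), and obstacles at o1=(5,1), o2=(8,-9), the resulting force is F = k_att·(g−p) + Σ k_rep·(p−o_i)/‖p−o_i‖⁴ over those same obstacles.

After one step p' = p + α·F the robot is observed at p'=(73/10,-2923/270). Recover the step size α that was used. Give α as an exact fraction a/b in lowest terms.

F_att = 1·(g−p) = 1·(-7,13) = (-7.0000,13.0000)
o1: d²=178 > ρ²=12 → inactive
o2: d²=9 ≤ ρ²=12; F_rep = 34·(0,-3)/9² = (0.0000,-1.2593)
F = F_att + ΣF_rep = (-7.0000,11.7407)
Δp = p'−p = (-0.7000,1.1741); α = Δx/Fx = (-7/10) / (-7) = 1/10
check: Δy/Fy = (317/270) / (317/27) = 1/10 ✓

α = 1/10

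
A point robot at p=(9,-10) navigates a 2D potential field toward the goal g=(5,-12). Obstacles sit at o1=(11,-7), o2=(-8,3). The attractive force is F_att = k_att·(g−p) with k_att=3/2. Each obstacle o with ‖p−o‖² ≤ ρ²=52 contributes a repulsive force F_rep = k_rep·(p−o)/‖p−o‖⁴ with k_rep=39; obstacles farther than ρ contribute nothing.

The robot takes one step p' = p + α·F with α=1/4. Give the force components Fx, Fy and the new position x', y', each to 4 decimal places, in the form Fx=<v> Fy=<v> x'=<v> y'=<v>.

F_att = 3/2·(g−p) = 3/2·(-4,-2) = (-6.0000,-3.0000)
o1: d²=13 ≤ ρ²=52; F_rep = 39·(-2,-3)/13² = (-0.4615,-0.6923)
o2: d²=458 > ρ²=52 → inactive
F = F_att + ΣF_rep = (-6.4615,-3.6923)
p' = p + 1/4·F = (7.3846,-10.9231)

Fx=-6.4615 Fy=-3.6923 x'=7.3846 y'=-10.9231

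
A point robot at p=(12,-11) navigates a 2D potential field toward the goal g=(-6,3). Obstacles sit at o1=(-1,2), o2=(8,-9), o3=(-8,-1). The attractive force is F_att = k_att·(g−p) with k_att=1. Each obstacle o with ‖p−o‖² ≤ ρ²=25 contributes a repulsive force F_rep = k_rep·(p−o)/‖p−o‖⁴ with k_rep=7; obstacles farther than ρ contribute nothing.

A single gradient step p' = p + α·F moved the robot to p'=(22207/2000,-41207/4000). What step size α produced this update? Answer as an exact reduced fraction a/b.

F_att = 1·(g−p) = 1·(-18,14) = (-18.0000,14.0000)
o1: d²=338 > ρ²=25 → inactive
o2: d²=20 ≤ ρ²=25; F_rep = 7·(4,-2)/20² = (0.0700,-0.0350)
o3: d²=500 > ρ²=25 → inactive
F = F_att + ΣF_rep = (-17.9300,13.9650)
Δp = p'−p = (-0.8965,0.6983); α = Δx/Fx = (-1793/2000) / (-1793/100) = 1/20
check: Δy/Fy = (2793/4000) / (2793/200) = 1/20 ✓

α = 1/20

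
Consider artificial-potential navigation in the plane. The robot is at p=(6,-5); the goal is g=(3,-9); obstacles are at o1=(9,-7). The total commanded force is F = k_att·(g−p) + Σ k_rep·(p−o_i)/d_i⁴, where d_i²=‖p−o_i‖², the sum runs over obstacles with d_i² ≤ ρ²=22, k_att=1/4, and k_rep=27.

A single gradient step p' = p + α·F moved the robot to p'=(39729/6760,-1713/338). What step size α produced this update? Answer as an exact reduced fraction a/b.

α = 1/10

F_att = 1/4·(g−p) = 1/4·(-3,-4) = (-0.7500,-1.0000)
o1: d²=13 ≤ ρ²=22; F_rep = 27·(-3,2)/13² = (-0.4793,0.3195)
F = F_att + ΣF_rep = (-1.2293,-0.6805)
Δp = p'−p = (-0.1229,-0.0680); α = Δx/Fx = (-831/6760) / (-831/676) = 1/10
check: Δy/Fy = (-23/338) / (-115/169) = 1/10 ✓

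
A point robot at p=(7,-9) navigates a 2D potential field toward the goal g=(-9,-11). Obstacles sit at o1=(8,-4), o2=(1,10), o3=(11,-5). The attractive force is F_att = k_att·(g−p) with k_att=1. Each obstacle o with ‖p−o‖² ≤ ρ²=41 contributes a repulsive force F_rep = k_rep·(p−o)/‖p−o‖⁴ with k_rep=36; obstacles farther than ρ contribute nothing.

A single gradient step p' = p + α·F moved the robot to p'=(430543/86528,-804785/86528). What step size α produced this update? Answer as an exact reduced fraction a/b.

α = 1/8

F_att = 1·(g−p) = 1·(-16,-2) = (-16.0000,-2.0000)
o1: d²=26 ≤ ρ²=41; F_rep = 36·(-1,-5)/26² = (-0.0533,-0.2663)
o2: d²=397 > ρ²=41 → inactive
o3: d²=32 ≤ ρ²=41; F_rep = 36·(-4,-4)/32² = (-0.1406,-0.1406)
F = F_att + ΣF_rep = (-16.1939,-2.4069)
Δp = p'−p = (-2.0242,-0.3009); α = Δx/Fx = (-175153/86528) / (-175153/10816) = 1/8
check: Δy/Fy = (-26033/86528) / (-26033/10816) = 1/8 ✓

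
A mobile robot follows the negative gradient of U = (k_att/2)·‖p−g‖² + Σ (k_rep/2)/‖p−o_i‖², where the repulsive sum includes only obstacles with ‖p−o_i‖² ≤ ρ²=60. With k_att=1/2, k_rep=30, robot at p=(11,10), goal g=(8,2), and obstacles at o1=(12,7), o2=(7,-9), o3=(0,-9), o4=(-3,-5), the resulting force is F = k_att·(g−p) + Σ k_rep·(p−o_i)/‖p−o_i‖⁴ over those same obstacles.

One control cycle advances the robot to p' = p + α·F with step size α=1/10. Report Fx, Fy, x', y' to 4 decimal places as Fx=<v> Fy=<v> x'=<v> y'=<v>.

Fx=-1.8000 Fy=-3.1000 x'=10.8200 y'=9.6900

F_att = 1/2·(g−p) = 1/2·(-3,-8) = (-1.5000,-4.0000)
o1: d²=10 ≤ ρ²=60; F_rep = 30·(-1,3)/10² = (-0.3000,0.9000)
o2: d²=377 > ρ²=60 → inactive
o3: d²=482 > ρ²=60 → inactive
o4: d²=421 > ρ²=60 → inactive
F = F_att + ΣF_rep = (-1.8000,-3.1000)
p' = p + 1/10·F = (10.8200,9.6900)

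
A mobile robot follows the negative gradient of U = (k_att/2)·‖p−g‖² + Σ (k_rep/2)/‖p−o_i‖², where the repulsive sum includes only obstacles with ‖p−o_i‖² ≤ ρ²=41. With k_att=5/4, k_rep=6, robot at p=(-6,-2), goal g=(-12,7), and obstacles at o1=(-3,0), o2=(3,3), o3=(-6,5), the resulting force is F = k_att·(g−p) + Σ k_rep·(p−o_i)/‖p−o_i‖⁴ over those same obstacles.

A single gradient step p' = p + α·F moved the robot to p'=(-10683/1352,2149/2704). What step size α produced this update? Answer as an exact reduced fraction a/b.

α = 1/4

F_att = 5/4·(g−p) = 5/4·(-6,9) = (-7.5000,11.2500)
o1: d²=13 ≤ ρ²=41; F_rep = 6·(-3,-2)/13² = (-0.1065,-0.0710)
o2: d²=106 > ρ²=41 → inactive
o3: d²=49 > ρ²=41 → inactive
F = F_att + ΣF_rep = (-7.6065,11.1790)
Δp = p'−p = (-1.9016,2.7947); α = Δx/Fx = (-2571/1352) / (-2571/338) = 1/4
check: Δy/Fy = (7557/2704) / (7557/676) = 1/4 ✓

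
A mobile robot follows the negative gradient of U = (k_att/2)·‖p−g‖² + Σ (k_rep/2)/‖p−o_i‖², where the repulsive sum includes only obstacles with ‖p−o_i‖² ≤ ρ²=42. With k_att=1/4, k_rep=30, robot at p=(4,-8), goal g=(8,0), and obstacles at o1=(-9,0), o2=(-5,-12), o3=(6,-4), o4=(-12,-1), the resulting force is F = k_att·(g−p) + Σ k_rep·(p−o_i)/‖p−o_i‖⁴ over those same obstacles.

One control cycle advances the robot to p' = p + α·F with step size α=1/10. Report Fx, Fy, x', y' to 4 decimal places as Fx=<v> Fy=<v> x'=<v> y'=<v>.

Fx=0.8500 Fy=1.7000 x'=4.0850 y'=-7.8300

F_att = 1/4·(g−p) = 1/4·(4,8) = (1.0000,2.0000)
o1: d²=233 > ρ²=42 → inactive
o2: d²=97 > ρ²=42 → inactive
o3: d²=20 ≤ ρ²=42; F_rep = 30·(-2,-4)/20² = (-0.1500,-0.3000)
o4: d²=305 > ρ²=42 → inactive
F = F_att + ΣF_rep = (0.8500,1.7000)
p' = p + 1/10·F = (4.0850,-7.8300)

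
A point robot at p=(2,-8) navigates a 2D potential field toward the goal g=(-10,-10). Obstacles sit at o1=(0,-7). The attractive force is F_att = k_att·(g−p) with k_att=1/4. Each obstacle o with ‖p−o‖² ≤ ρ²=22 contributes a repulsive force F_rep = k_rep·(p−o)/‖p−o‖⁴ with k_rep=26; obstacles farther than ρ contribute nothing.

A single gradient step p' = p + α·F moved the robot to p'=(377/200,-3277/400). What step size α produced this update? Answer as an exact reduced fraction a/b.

F_att = 1/4·(g−p) = 1/4·(-12,-2) = (-3.0000,-0.5000)
o1: d²=5 ≤ ρ²=22; F_rep = 26·(2,-1)/5² = (2.0800,-1.0400)
F = F_att + ΣF_rep = (-0.9200,-1.5400)
Δp = p'−p = (-0.1150,-0.1925); α = Δx/Fx = (-23/200) / (-23/25) = 1/8
check: Δy/Fy = (-77/400) / (-77/50) = 1/8 ✓

α = 1/8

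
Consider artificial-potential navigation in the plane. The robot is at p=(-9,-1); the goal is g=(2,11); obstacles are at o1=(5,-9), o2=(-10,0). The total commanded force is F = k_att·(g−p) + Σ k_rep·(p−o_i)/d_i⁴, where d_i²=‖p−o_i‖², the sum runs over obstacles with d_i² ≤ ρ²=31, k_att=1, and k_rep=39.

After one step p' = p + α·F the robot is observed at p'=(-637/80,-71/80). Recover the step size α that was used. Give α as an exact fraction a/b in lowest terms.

α = 1/20

F_att = 1·(g−p) = 1·(11,12) = (11.0000,12.0000)
o1: d²=260 > ρ²=31 → inactive
o2: d²=2 ≤ ρ²=31; F_rep = 39·(1,-1)/2² = (9.7500,-9.7500)
F = F_att + ΣF_rep = (20.7500,2.2500)
Δp = p'−p = (1.0375,0.1125); α = Δx/Fx = (83/80) / (83/4) = 1/20
check: Δy/Fy = (9/80) / (9/4) = 1/20 ✓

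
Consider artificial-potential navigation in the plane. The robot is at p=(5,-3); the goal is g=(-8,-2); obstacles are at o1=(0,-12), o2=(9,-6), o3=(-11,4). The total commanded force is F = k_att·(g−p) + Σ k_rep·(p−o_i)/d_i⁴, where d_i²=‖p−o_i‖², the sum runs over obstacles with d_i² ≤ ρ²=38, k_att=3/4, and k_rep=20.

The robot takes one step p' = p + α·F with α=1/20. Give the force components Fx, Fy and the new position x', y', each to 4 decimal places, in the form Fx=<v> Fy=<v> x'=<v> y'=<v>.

Fx=-9.8780 Fy=0.8460 x'=4.5061 y'=-2.9577

F_att = 3/4·(g−p) = 3/4·(-13,1) = (-9.7500,0.7500)
o1: d²=106 > ρ²=38 → inactive
o2: d²=25 ≤ ρ²=38; F_rep = 20·(-4,3)/25² = (-0.1280,0.0960)
o3: d²=305 > ρ²=38 → inactive
F = F_att + ΣF_rep = (-9.8780,0.8460)
p' = p + 1/20·F = (4.5061,-2.9577)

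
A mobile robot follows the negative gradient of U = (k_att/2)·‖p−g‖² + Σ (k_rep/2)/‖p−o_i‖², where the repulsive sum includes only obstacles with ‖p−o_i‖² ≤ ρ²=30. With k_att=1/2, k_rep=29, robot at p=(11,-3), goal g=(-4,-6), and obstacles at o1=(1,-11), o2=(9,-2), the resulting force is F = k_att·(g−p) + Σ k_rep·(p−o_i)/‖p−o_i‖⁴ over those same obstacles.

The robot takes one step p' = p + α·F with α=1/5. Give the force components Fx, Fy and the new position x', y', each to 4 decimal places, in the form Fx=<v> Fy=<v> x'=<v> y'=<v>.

F_att = 1/2·(g−p) = 1/2·(-15,-3) = (-7.5000,-1.5000)
o1: d²=164 > ρ²=30 → inactive
o2: d²=5 ≤ ρ²=30; F_rep = 29·(2,-1)/5² = (2.3200,-1.1600)
F = F_att + ΣF_rep = (-5.1800,-2.6600)
p' = p + 1/5·F = (9.9640,-3.5320)

Fx=-5.1800 Fy=-2.6600 x'=9.9640 y'=-3.5320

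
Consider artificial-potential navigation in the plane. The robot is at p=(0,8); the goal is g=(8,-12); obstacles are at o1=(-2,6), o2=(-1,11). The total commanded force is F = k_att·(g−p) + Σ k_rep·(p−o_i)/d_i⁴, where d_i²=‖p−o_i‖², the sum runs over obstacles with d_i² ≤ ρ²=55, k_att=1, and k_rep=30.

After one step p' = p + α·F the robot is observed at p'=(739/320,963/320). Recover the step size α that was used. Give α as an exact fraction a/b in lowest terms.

F_att = 1·(g−p) = 1·(8,-20) = (8.0000,-20.0000)
o1: d²=8 ≤ ρ²=55; F_rep = 30·(2,2)/8² = (0.9375,0.9375)
o2: d²=10 ≤ ρ²=55; F_rep = 30·(1,-3)/10² = (0.3000,-0.9000)
F = F_att + ΣF_rep = (9.2375,-19.9625)
Δp = p'−p = (2.3094,-4.9906); α = Δx/Fx = (739/320) / (739/80) = 1/4
check: Δy/Fy = (-1597/320) / (-1597/80) = 1/4 ✓

α = 1/4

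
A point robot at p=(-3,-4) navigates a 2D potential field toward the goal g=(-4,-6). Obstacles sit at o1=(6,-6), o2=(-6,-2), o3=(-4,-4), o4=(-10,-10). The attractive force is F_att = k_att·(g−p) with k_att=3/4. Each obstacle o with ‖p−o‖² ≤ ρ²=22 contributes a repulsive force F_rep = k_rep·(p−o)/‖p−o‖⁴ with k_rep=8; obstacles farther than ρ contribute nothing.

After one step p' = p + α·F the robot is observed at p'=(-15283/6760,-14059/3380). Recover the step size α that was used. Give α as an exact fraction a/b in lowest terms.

α = 1/10

F_att = 3/4·(g−p) = 3/4·(-1,-2) = (-0.7500,-1.5000)
o1: d²=85 > ρ²=22 → inactive
o2: d²=13 ≤ ρ²=22; F_rep = 8·(3,-2)/13² = (0.1420,-0.0947)
o3: d²=1 ≤ ρ²=22; F_rep = 8·(1,0)/1² = (8.0000,0.0000)
o4: d²=85 > ρ²=22 → inactive
F = F_att + ΣF_rep = (7.3920,-1.5947)
Δp = p'−p = (0.7392,-0.1595); α = Δx/Fx = (4997/6760) / (4997/676) = 1/10
check: Δy/Fy = (-539/3380) / (-539/338) = 1/10 ✓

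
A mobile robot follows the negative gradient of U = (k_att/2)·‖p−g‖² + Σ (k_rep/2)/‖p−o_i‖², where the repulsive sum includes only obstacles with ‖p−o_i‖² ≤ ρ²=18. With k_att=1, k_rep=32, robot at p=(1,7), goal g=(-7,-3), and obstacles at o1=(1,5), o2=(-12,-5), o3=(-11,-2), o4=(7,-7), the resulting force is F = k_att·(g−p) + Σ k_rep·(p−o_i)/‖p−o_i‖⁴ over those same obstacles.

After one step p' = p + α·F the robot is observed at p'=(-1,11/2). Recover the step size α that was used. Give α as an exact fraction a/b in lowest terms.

α = 1/4

F_att = 1·(g−p) = 1·(-8,-10) = (-8.0000,-10.0000)
o1: d²=4 ≤ ρ²=18; F_rep = 32·(0,2)/4² = (0.0000,4.0000)
o2: d²=313 > ρ²=18 → inactive
o3: d²=225 > ρ²=18 → inactive
o4: d²=232 > ρ²=18 → inactive
F = F_att + ΣF_rep = (-8.0000,-6.0000)
Δp = p'−p = (-2.0000,-1.5000); α = Δx/Fx = (-2) / (-8) = 1/4
check: Δy/Fy = (-3/2) / (-6) = 1/4 ✓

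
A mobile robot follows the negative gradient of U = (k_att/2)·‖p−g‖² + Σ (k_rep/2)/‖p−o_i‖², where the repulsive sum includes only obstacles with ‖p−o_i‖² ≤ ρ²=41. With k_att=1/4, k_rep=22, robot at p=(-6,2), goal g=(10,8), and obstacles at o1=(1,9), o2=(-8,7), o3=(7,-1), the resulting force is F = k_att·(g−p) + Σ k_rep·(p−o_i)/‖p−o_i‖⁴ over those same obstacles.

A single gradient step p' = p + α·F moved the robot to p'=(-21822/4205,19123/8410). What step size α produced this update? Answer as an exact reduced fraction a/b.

F_att = 1/4·(g−p) = 1/4·(16,6) = (4.0000,1.5000)
o1: d²=98 > ρ²=41 → inactive
o2: d²=29 ≤ ρ²=41; F_rep = 22·(2,-5)/29² = (0.0523,-0.1308)
o3: d²=178 > ρ²=41 → inactive
F = F_att + ΣF_rep = (4.0523,1.3692)
Δp = p'−p = (0.8105,0.2738); α = Δx/Fx = (3408/4205) / (3408/841) = 1/5
check: Δy/Fy = (2303/8410) / (2303/1682) = 1/5 ✓

α = 1/5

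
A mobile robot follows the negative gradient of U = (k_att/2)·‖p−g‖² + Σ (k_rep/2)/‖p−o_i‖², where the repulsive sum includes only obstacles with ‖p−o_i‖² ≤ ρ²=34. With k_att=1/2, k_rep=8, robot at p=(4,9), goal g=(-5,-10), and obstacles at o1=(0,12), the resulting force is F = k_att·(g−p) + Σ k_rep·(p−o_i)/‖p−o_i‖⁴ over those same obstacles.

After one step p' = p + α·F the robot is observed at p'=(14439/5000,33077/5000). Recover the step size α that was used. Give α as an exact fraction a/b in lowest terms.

α = 1/4

F_att = 1/2·(g−p) = 1/2·(-9,-19) = (-4.5000,-9.5000)
o1: d²=25 ≤ ρ²=34; F_rep = 8·(4,-3)/25² = (0.0512,-0.0384)
F = F_att + ΣF_rep = (-4.4488,-9.5384)
Δp = p'−p = (-1.1122,-2.3846); α = Δx/Fx = (-5561/5000) / (-5561/1250) = 1/4
check: Δy/Fy = (-11923/5000) / (-11923/1250) = 1/4 ✓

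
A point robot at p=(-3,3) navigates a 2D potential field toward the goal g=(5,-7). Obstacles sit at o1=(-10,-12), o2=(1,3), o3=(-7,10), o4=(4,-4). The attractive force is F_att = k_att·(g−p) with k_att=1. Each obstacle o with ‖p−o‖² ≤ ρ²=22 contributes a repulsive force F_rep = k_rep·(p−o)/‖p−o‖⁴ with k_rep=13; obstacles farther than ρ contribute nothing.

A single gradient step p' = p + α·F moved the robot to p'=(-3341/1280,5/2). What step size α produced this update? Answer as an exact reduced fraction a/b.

α = 1/20

F_att = 1·(g−p) = 1·(8,-10) = (8.0000,-10.0000)
o1: d²=274 > ρ²=22 → inactive
o2: d²=16 ≤ ρ²=22; F_rep = 13·(-4,0)/16² = (-0.2031,0.0000)
o3: d²=65 > ρ²=22 → inactive
o4: d²=98 > ρ²=22 → inactive
F = F_att + ΣF_rep = (7.7969,-10.0000)
Δp = p'−p = (0.3898,-0.5000); α = Δx/Fx = (499/1280) / (499/64) = 1/20
check: Δy/Fy = (-1/2) / (-10) = 1/20 ✓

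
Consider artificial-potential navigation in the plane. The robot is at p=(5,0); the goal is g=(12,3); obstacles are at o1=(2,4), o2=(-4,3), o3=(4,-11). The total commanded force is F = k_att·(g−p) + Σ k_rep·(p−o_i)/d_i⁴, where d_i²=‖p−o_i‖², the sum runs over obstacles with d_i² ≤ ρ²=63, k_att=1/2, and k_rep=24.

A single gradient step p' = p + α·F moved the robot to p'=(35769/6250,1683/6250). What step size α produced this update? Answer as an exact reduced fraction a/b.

α = 1/5

F_att = 1/2·(g−p) = 1/2·(7,3) = (3.5000,1.5000)
o1: d²=25 ≤ ρ²=63; F_rep = 24·(3,-4)/25² = (0.1152,-0.1536)
o2: d²=90 > ρ²=63 → inactive
o3: d²=122 > ρ²=63 → inactive
F = F_att + ΣF_rep = (3.6152,1.3464)
Δp = p'−p = (0.7230,0.2693); α = Δx/Fx = (4519/6250) / (4519/1250) = 1/5
check: Δy/Fy = (1683/6250) / (1683/1250) = 1/5 ✓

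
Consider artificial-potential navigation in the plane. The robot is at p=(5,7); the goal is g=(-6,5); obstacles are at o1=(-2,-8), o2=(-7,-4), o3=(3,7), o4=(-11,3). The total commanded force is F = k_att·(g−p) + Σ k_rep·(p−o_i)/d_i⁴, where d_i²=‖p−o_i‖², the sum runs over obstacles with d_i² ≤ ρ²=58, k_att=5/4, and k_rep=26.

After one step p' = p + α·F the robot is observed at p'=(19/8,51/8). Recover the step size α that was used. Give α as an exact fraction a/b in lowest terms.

α = 1/4

F_att = 5/4·(g−p) = 5/4·(-11,-2) = (-13.7500,-2.5000)
o1: d²=274 > ρ²=58 → inactive
o2: d²=265 > ρ²=58 → inactive
o3: d²=4 ≤ ρ²=58; F_rep = 26·(2,0)/4² = (3.2500,0.0000)
o4: d²=272 > ρ²=58 → inactive
F = F_att + ΣF_rep = (-10.5000,-2.5000)
Δp = p'−p = (-2.6250,-0.6250); α = Δx/Fx = (-21/8) / (-21/2) = 1/4
check: Δy/Fy = (-5/8) / (-5/2) = 1/4 ✓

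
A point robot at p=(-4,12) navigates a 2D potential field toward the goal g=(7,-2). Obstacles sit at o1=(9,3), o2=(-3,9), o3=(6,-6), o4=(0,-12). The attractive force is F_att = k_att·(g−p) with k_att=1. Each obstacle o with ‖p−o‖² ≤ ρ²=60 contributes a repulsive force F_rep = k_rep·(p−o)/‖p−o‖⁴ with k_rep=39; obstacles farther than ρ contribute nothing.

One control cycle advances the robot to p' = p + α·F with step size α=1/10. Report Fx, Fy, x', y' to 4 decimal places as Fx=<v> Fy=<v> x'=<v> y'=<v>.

F_att = 1·(g−p) = 1·(11,-14) = (11.0000,-14.0000)
o1: d²=250 > ρ²=60 → inactive
o2: d²=10 ≤ ρ²=60; F_rep = 39·(-1,3)/10² = (-0.3900,1.1700)
o3: d²=424 > ρ²=60 → inactive
o4: d²=592 > ρ²=60 → inactive
F = F_att + ΣF_rep = (10.6100,-12.8300)
p' = p + 1/10·F = (-2.9390,10.7170)

Fx=10.6100 Fy=-12.8300 x'=-2.9390 y'=10.7170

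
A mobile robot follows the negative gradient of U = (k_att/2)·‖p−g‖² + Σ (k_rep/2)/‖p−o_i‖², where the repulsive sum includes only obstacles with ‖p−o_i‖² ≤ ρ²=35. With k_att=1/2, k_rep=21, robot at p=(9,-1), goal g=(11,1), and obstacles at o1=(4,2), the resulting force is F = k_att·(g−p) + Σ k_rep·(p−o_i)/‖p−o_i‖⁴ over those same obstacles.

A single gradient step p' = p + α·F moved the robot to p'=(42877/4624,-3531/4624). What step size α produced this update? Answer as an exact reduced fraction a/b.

F_att = 1/2·(g−p) = 1/2·(2,2) = (1.0000,1.0000)
o1: d²=34 ≤ ρ²=35; F_rep = 21·(5,-3)/34² = (0.0908,-0.0545)
F = F_att + ΣF_rep = (1.0908,0.9455)
Δp = p'−p = (0.2727,0.2364); α = Δx/Fx = (1261/4624) / (1261/1156) = 1/4
check: Δy/Fy = (1093/4624) / (1093/1156) = 1/4 ✓

α = 1/4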